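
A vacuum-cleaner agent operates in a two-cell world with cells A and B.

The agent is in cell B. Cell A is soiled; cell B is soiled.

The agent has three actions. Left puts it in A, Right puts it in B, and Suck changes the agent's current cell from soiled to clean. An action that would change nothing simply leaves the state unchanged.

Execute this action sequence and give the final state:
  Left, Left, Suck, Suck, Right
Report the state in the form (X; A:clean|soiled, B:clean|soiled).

step 1/5 (Left): (A; A:soiled, B:soiled)
step 2/5 (Left): (A; A:soiled, B:soiled)
step 3/5 (Suck): (A; A:clean, B:soiled)
step 4/5 (Suck): (A; A:clean, B:soiled)
step 5/5 (Right): (B; A:clean, B:soiled)

(B; A:clean, B:soiled)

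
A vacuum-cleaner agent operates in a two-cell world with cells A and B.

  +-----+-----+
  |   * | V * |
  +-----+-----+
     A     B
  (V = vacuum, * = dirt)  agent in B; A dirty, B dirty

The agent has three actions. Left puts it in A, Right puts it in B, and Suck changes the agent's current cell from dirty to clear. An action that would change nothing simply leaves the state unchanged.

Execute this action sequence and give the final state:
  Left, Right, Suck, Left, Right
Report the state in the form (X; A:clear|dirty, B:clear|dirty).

t=1 Left ⇒ (A; A:dirty, B:dirty)
t=2 Right ⇒ (B; A:dirty, B:dirty)
t=3 Suck ⇒ (B; A:dirty, B:clear)
t=4 Left ⇒ (A; A:dirty, B:clear)
t=5 Right ⇒ (B; A:dirty, B:clear)

(B; A:dirty, B:clear)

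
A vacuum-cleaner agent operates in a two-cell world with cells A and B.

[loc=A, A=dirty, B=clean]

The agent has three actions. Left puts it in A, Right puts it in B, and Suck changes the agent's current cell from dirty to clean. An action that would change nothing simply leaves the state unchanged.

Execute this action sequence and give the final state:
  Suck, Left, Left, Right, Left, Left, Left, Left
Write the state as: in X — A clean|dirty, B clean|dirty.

1. Suck → in A — A clean, B clean
2. Left → in A — A clean, B clean
3. Left → in A — A clean, B clean
4. Right → in B — A clean, B clean
5. Left → in A — A clean, B clean
6. Left → in A — A clean, B clean
7. Left → in A — A clean, B clean
8. Left → in A — A clean, B clean

in A — A clean, B clean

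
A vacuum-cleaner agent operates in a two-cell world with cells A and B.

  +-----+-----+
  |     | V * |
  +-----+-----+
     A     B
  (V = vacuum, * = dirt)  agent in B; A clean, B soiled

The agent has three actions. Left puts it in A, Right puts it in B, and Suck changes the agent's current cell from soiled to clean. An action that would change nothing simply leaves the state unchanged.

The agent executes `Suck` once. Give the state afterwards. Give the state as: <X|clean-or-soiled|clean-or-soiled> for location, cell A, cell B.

<B|clean|clean>

start: <B|clean|soiled>
t=1 Suck ⇒ <B|clean|clean>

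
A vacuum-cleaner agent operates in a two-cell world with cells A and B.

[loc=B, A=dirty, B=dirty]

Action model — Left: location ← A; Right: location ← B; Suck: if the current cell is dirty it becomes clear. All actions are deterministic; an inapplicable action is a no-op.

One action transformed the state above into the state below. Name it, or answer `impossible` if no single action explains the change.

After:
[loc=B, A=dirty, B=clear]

Suck

try  Left: in A — A dirty, B dirty
try Right: in B — A dirty, B dirty
try  Suck: in B — A dirty, B clear  ← match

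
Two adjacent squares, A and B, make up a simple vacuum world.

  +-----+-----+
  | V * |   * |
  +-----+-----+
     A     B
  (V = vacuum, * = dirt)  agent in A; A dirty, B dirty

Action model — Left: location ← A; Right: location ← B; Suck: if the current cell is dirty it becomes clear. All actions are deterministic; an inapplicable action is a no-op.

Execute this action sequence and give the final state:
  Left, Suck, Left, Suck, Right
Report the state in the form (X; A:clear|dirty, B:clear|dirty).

(B; A:clear, B:dirty)

1) do Left; now (A; A:dirty, B:dirty)
2) do Suck; now (A; A:clear, B:dirty)
3) do Left; now (A; A:clear, B:dirty)
4) do Suck; now (A; A:clear, B:dirty)
5) do Right; now (B; A:clear, B:dirty)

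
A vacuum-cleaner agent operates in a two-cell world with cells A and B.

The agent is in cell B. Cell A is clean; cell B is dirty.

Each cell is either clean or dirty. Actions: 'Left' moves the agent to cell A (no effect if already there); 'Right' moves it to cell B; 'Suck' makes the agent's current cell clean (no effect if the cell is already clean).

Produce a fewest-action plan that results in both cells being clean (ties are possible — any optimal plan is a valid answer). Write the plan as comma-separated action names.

[1] after Suck: <B|clean|clean>
min 1: B is dirty, one Suck

Suck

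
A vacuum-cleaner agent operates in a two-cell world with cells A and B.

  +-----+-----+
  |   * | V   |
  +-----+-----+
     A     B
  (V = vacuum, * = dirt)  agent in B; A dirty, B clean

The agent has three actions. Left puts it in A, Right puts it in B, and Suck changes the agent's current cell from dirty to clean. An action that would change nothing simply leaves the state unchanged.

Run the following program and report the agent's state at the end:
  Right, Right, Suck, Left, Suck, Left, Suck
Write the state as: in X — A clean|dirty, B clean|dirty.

[1] after Right: in B — A dirty, B clean
[2] after Right: in B — A dirty, B clean
[3] after Suck: in B — A dirty, B clean
[4] after Left: in A — A dirty, B clean
[5] after Suck: in A — A clean, B clean
[6] after Left: in A — A clean, B clean
[7] after Suck: in A — A clean, B clean

in A — A clean, B clean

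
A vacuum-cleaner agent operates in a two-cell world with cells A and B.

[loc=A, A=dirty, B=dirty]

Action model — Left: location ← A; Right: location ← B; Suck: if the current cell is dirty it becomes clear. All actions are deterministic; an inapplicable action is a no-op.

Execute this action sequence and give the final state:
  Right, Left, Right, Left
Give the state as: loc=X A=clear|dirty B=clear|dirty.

1) do Right; now loc=B A=dirty B=dirty
2) do Left; now loc=A A=dirty B=dirty
3) do Right; now loc=B A=dirty B=dirty
4) do Left; now loc=A A=dirty B=dirty

loc=A A=dirty B=dirty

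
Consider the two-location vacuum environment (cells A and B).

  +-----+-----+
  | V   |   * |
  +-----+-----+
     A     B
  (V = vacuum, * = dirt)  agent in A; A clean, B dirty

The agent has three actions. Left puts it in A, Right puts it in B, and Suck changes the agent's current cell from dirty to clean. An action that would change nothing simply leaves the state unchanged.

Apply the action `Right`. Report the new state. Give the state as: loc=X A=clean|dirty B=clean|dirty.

start: loc=A A=clean B=dirty
step 1/1 (Right): loc=B A=clean B=dirty

loc=B A=clean B=dirty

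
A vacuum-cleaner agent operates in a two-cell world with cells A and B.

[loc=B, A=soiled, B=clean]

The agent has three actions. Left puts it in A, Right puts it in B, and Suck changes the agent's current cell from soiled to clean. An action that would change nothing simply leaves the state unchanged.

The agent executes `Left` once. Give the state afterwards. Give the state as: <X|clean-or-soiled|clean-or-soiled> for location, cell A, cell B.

start: <B|soiled|clean>
step 1/1 (Left): <A|soiled|clean>

<A|soiled|clean>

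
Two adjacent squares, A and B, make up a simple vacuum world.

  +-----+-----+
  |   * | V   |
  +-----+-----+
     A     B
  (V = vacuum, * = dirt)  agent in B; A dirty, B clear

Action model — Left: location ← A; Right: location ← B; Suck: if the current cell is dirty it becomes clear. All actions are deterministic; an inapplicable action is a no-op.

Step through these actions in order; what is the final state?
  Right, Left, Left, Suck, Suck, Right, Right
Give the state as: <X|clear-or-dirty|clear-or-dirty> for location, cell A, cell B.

<B|clear|clear>

1) do Right; now <B|dirty|clear>
2) do Left; now <A|dirty|clear>
3) do Left; now <A|dirty|clear>
4) do Suck; now <A|clear|clear>
5) do Suck; now <A|clear|clear>
6) do Right; now <B|clear|clear>
7) do Right; now <B|clear|clear>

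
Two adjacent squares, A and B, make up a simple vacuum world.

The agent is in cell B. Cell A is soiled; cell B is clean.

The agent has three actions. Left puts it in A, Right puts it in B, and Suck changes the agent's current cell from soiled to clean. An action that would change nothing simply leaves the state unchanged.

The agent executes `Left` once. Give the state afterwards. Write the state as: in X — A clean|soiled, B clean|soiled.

start: in B — A soiled, B clean
t=1 Left ⇒ in A — A soiled, B clean

in A — A soiled, B clean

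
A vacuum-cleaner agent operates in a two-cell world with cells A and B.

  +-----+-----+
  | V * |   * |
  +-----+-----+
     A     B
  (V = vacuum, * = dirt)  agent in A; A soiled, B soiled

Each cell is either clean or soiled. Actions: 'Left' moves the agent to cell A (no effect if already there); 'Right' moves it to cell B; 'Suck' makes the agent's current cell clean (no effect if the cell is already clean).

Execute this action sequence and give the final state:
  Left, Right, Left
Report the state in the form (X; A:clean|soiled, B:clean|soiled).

Left (#1): (A; A:soiled, B:soiled)
Right (#2): (B; A:soiled, B:soiled)
Left (#3): (A; A:soiled, B:soiled)

(A; A:soiled, B:soiled)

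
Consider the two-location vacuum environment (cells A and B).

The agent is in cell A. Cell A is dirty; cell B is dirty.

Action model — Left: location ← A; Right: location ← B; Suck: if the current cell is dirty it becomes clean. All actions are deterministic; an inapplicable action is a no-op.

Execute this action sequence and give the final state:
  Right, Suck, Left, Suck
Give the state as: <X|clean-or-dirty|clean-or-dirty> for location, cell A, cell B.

<A|clean|clean>

1. Right → <B|dirty|dirty>
2. Suck → <B|dirty|clean>
3. Left → <A|dirty|clean>
4. Suck → <A|clean|clean>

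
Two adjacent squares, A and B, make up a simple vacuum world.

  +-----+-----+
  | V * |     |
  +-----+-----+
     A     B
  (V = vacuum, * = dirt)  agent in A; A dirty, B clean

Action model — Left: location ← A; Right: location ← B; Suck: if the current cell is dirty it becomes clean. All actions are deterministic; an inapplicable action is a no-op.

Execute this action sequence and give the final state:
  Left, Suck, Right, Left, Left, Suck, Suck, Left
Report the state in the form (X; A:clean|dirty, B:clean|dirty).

[1] after Left: (A; A:dirty, B:clean)
[2] after Suck: (A; A:clean, B:clean)
[3] after Right: (B; A:clean, B:clean)
[4] after Left: (A; A:clean, B:clean)
[5] after Left: (A; A:clean, B:clean)
[6] after Suck: (A; A:clean, B:clean)
[7] after Suck: (A; A:clean, B:clean)
[8] after Left: (A; A:clean, B:clean)

(A; A:clean, B:clean)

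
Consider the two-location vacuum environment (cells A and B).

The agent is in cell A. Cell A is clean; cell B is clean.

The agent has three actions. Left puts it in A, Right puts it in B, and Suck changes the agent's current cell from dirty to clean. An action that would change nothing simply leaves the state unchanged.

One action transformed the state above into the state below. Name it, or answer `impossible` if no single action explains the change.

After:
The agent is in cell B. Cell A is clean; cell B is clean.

try  Left: <A|clean|clean>
try Right: <B|clean|clean>  ← match
try  Suck: <A|clean|clean>

Right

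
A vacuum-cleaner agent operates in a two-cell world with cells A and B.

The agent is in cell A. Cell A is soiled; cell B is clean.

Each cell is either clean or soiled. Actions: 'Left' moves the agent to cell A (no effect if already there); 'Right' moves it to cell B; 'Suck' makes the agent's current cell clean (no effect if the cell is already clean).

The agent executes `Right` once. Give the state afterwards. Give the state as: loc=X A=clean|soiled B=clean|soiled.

loc=B A=soiled B=clean

start: loc=A A=soiled B=clean
t=1 Right ⇒ loc=B A=soiled B=clean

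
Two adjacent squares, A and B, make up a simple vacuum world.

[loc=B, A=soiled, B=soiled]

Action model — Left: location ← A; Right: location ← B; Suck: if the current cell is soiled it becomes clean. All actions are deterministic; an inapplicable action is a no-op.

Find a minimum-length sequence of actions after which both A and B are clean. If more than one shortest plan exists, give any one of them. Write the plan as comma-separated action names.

1. Suck → (B; A:soiled, B:clean)
2. Left → (A; A:soiled, B:clean)
3. Suck → (A; A:clean, B:clean)
min 3: Suck B + move + Suck A

Suck, Left, Suck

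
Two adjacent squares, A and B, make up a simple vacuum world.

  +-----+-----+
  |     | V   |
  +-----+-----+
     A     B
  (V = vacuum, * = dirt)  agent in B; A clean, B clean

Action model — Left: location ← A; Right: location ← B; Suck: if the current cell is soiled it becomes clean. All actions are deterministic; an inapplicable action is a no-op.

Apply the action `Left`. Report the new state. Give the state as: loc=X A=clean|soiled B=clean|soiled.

loc=A A=clean B=clean

start: loc=B A=clean B=clean
[1] after Left: loc=A A=clean B=clean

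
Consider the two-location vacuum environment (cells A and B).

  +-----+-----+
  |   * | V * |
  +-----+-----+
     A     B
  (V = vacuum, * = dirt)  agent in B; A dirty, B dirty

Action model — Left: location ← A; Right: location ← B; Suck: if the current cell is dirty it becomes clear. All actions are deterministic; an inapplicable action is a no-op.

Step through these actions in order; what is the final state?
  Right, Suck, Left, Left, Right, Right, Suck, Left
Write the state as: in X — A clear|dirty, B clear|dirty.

in A — A dirty, B clear

1) do Right; now in B — A dirty, B dirty
2) do Suck; now in B — A dirty, B clear
3) do Left; now in A — A dirty, B clear
4) do Left; now in A — A dirty, B clear
5) do Right; now in B — A dirty, B clear
6) do Right; now in B — A dirty, B clear
7) do Suck; now in B — A dirty, B clear
8) do Left; now in A — A dirty, B clear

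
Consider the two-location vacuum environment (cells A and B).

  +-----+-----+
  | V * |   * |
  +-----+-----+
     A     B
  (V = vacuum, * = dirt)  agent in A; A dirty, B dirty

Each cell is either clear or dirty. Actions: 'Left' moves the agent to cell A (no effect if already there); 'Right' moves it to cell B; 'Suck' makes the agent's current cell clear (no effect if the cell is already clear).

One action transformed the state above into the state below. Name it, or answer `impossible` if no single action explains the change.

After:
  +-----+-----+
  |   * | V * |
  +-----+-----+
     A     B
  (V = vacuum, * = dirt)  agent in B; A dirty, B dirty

try  Left: (A; A:dirty, B:dirty)
try Right: (B; A:dirty, B:dirty)  ← match
try  Suck: (A; A:clear, B:dirty)

Right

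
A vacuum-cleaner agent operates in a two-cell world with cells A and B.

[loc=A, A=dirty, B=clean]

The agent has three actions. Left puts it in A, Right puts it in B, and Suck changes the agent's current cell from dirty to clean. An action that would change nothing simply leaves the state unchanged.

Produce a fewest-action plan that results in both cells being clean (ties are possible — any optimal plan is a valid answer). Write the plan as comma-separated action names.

1. Suck → (A; A:clean, B:clean)
min 1: A is dirty, one Suck

Suck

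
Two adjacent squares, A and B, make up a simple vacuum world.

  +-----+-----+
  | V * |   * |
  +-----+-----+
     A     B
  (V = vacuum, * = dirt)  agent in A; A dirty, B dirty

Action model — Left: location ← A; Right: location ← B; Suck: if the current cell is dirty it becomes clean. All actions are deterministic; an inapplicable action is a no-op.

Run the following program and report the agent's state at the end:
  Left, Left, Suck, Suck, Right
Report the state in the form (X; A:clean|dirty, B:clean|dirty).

t=1 Left ⇒ (A; A:dirty, B:dirty)
t=2 Left ⇒ (A; A:dirty, B:dirty)
t=3 Suck ⇒ (A; A:clean, B:dirty)
t=4 Suck ⇒ (A; A:clean, B:dirty)
t=5 Right ⇒ (B; A:clean, B:dirty)

(B; A:clean, B:dirty)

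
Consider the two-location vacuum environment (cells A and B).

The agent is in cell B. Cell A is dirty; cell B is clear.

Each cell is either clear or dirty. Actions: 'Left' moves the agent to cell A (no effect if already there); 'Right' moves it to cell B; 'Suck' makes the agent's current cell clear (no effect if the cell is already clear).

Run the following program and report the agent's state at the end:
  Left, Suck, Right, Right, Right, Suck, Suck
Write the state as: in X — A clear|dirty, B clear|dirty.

[1] after Left: in A — A dirty, B clear
[2] after Suck: in A — A clear, B clear
[3] after Right: in B — A clear, B clear
[4] after Right: in B — A clear, B clear
[5] after Right: in B — A clear, B clear
[6] after Suck: in B — A clear, B clear
[7] after Suck: in B — A clear, B clear

in B — A clear, B clear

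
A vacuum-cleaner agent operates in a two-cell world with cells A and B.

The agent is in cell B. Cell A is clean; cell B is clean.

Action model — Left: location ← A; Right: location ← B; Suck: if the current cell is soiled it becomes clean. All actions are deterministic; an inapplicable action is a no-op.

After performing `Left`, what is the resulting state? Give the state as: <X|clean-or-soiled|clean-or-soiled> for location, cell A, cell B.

<A|clean|clean>

start: <B|clean|clean>
Left (#1): <A|clean|clean>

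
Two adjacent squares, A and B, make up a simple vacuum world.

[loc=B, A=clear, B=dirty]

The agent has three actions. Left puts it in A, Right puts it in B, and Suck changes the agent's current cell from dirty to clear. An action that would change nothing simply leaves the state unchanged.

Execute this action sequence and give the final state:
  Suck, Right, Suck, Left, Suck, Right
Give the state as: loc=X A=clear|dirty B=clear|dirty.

1) do Suck; now loc=B A=clear B=clear
2) do Right; now loc=B A=clear B=clear
3) do Suck; now loc=B A=clear B=clear
4) do Left; now loc=A A=clear B=clear
5) do Suck; now loc=A A=clear B=clear
6) do Right; now loc=B A=clear B=clear

loc=B A=clear B=clear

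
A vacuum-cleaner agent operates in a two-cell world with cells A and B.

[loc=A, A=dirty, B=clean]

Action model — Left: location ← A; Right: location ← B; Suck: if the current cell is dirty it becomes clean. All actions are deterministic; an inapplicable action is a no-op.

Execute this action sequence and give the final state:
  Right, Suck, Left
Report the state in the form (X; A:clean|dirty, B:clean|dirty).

[1] after Right: (B; A:dirty, B:clean)
[2] after Suck: (B; A:dirty, B:clean)
[3] after Left: (A; A:dirty, B:clean)

(A; A:dirty, B:clean)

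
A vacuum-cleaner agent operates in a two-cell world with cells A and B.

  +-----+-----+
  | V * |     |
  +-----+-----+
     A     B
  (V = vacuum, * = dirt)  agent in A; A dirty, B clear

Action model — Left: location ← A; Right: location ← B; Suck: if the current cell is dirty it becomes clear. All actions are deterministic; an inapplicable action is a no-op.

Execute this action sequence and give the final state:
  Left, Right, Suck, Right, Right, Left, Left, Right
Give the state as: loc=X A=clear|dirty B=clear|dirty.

loc=B A=dirty B=clear

[1] after Left: loc=A A=dirty B=clear
[2] after Right: loc=B A=dirty B=clear
[3] after Suck: loc=B A=dirty B=clear
[4] after Right: loc=B A=dirty B=clear
[5] after Right: loc=B A=dirty B=clear
[6] after Left: loc=A A=dirty B=clear
[7] after Left: loc=A A=dirty B=clear
[8] after Right: loc=B A=dirty B=clear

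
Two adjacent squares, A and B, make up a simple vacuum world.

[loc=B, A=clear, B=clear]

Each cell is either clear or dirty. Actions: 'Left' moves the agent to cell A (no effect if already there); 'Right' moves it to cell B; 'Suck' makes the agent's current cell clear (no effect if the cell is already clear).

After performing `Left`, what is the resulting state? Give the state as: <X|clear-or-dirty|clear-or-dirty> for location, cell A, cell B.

start: <B|clear|clear>
1. Left → <A|clear|clear>

<A|clear|clear>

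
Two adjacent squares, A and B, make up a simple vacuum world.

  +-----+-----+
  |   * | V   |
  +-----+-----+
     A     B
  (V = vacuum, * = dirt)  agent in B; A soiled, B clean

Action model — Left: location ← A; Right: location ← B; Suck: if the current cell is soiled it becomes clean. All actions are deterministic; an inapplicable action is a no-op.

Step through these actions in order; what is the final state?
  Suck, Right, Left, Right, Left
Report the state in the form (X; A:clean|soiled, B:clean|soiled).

(A; A:soiled, B:clean)

1. Suck → (B; A:soiled, B:clean)
2. Right → (B; A:soiled, B:clean)
3. Left → (A; A:soiled, B:clean)
4. Right → (B; A:soiled, B:clean)
5. Left → (A; A:soiled, B:clean)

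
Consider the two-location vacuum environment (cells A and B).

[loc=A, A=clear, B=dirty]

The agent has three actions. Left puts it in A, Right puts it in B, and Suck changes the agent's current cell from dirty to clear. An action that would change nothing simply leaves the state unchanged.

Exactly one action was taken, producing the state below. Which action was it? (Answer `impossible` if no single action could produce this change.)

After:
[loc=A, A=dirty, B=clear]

impossible

try  Left: (A; A:clear, B:dirty)
try Right: (B; A:clear, B:dirty)
try  Suck: (A; A:clear, B:dirty)
no single action produces the after-state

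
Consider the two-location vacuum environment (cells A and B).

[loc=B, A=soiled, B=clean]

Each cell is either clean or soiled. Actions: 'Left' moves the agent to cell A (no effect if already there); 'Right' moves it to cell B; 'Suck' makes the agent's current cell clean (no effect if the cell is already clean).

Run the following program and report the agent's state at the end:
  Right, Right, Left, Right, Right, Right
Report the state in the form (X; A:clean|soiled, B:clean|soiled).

step 1/6 (Right): (B; A:soiled, B:clean)
step 2/6 (Right): (B; A:soiled, B:clean)
step 3/6 (Left): (A; A:soiled, B:clean)
step 4/6 (Right): (B; A:soiled, B:clean)
step 5/6 (Right): (B; A:soiled, B:clean)
step 6/6 (Right): (B; A:soiled, B:clean)

(B; A:soiled, B:clean)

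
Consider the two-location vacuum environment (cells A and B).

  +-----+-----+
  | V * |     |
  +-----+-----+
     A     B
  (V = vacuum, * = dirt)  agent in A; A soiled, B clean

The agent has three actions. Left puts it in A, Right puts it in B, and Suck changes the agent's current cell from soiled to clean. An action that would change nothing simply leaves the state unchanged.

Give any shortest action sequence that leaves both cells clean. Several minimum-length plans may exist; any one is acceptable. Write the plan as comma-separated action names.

Suck

1. Suck → loc=A A=clean B=clean
min 1: A is soiled, one Suck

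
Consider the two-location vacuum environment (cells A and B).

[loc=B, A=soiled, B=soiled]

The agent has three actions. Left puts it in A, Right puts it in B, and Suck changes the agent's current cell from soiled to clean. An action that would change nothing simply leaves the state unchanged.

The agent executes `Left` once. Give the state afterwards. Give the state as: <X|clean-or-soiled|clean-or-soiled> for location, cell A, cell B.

<A|soiled|soiled>

start: <B|soiled|soiled>
t=1 Left ⇒ <A|soiled|soiled>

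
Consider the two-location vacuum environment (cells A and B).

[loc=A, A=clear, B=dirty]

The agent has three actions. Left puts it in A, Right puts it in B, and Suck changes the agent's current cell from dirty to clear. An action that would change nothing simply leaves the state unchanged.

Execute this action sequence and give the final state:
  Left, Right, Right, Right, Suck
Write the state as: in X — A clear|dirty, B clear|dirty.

in B — A clear, B clear

t=1 Left ⇒ in A — A clear, B dirty
t=2 Right ⇒ in B — A clear, B dirty
t=3 Right ⇒ in B — A clear, B dirty
t=4 Right ⇒ in B — A clear, B dirty
t=5 Suck ⇒ in B — A clear, B clear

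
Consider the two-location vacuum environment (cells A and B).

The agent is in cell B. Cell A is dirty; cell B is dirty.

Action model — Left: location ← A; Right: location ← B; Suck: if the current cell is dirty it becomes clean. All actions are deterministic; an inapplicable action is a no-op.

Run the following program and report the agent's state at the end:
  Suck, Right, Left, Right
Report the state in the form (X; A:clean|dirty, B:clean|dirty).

1) do Suck; now (B; A:dirty, B:clean)
2) do Right; now (B; A:dirty, B:clean)
3) do Left; now (A; A:dirty, B:clean)
4) do Right; now (B; A:dirty, B:clean)

(B; A:dirty, B:clean)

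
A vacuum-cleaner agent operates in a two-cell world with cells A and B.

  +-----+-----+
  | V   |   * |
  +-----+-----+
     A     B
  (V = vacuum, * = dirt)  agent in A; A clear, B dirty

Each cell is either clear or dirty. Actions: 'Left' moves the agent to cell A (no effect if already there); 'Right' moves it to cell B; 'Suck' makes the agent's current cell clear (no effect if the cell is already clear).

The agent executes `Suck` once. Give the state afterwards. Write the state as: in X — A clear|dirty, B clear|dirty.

in A — A clear, B dirty

start: in A — A clear, B dirty
1. Suck → in A — A clear, B dirty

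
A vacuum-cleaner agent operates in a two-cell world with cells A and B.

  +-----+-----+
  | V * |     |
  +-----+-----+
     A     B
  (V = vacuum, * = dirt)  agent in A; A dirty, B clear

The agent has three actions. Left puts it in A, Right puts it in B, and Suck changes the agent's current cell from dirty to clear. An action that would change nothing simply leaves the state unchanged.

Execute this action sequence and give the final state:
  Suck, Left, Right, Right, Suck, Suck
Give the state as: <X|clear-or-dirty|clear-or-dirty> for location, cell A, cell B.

1. Suck → <A|clear|clear>
2. Left → <A|clear|clear>
3. Right → <B|clear|clear>
4. Right → <B|clear|clear>
5. Suck → <B|clear|clear>
6. Suck → <B|clear|clear>

<B|clear|clear>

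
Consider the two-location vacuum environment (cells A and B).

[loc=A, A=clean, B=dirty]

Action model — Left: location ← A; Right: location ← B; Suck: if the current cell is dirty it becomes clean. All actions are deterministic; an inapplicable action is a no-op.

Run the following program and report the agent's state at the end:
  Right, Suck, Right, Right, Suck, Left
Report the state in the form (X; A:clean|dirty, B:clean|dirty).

Right (#1): (B; A:clean, B:dirty)
Suck (#2): (B; A:clean, B:clean)
Right (#3): (B; A:clean, B:clean)
Right (#4): (B; A:clean, B:clean)
Suck (#5): (B; A:clean, B:clean)
Left (#6): (A; A:clean, B:clean)

(A; A:clean, B:clean)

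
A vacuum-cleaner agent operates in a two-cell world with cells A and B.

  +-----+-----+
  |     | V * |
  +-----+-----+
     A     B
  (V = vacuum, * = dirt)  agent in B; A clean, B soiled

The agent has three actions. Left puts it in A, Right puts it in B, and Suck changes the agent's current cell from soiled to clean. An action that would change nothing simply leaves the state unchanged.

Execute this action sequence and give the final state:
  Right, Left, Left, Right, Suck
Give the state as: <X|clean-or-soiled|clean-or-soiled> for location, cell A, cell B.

[1] after Right: <B|clean|soiled>
[2] after Left: <A|clean|soiled>
[3] after Left: <A|clean|soiled>
[4] after Right: <B|clean|soiled>
[5] after Suck: <B|clean|clean>

<B|clean|clean>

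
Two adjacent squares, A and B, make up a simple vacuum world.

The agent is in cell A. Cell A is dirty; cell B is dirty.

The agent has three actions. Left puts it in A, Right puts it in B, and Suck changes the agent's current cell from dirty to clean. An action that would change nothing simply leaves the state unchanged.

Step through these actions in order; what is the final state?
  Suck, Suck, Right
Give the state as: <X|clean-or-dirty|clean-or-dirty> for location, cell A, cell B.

t=1 Suck ⇒ <A|clean|dirty>
t=2 Suck ⇒ <A|clean|dirty>
t=3 Right ⇒ <B|clean|dirty>

<B|clean|dirty>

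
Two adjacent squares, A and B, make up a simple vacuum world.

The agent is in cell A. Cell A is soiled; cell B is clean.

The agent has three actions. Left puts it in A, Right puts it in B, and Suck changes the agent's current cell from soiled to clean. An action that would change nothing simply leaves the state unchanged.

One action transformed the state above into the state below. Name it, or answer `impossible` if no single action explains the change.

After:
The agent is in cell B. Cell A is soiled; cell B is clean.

Right

try  Left: loc=A A=soiled B=clean
try Right: loc=B A=soiled B=clean  ← match
try  Suck: loc=A A=clean B=clean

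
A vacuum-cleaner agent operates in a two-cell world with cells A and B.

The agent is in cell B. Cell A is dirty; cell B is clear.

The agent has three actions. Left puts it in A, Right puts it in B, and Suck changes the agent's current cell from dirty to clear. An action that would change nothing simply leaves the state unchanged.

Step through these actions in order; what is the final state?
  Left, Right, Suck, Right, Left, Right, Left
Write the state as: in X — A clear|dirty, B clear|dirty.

t=1 Left ⇒ in A — A dirty, B clear
t=2 Right ⇒ in B — A dirty, B clear
t=3 Suck ⇒ in B — A dirty, B clear
t=4 Right ⇒ in B — A dirty, B clear
t=5 Left ⇒ in A — A dirty, B clear
t=6 Right ⇒ in B — A dirty, B clear
t=7 Left ⇒ in A — A dirty, B clear

in A — A dirty, B clear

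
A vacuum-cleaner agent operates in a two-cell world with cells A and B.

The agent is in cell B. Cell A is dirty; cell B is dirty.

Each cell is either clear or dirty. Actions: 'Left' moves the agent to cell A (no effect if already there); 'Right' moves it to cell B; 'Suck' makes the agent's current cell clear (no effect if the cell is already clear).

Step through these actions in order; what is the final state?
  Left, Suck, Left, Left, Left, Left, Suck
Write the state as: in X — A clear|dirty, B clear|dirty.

in A — A clear, B dirty

1. Left → in A — A dirty, B dirty
2. Suck → in A — A clear, B dirty
3. Left → in A — A clear, B dirty
4. Left → in A — A clear, B dirty
5. Left → in A — A clear, B dirty
6. Left → in A — A clear, B dirty
7. Suck → in A — A clear, B dirty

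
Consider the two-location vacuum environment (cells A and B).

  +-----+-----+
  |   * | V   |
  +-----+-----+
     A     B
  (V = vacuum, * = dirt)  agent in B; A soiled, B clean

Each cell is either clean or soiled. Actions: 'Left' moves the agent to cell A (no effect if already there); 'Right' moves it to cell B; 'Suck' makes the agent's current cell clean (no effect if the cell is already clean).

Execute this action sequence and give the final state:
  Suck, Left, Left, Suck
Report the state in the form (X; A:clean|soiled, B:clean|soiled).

[1] after Suck: (B; A:soiled, B:clean)
[2] after Left: (A; A:soiled, B:clean)
[3] after Left: (A; A:soiled, B:clean)
[4] after Suck: (A; A:clean, B:clean)

(A; A:clean, B:clean)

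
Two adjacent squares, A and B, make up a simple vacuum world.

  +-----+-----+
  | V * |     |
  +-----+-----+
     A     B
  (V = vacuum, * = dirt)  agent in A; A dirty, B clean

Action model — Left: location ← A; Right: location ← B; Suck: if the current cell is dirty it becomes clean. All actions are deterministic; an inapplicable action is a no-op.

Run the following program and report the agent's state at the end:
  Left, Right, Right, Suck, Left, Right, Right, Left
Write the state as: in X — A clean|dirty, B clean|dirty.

in A — A dirty, B clean

step 1/8 (Left): in A — A dirty, B clean
step 2/8 (Right): in B — A dirty, B clean
step 3/8 (Right): in B — A dirty, B clean
step 4/8 (Suck): in B — A dirty, B clean
step 5/8 (Left): in A — A dirty, B clean
step 6/8 (Right): in B — A dirty, B clean
step 7/8 (Right): in B — A dirty, B clean
step 8/8 (Left): in A — A dirty, B clean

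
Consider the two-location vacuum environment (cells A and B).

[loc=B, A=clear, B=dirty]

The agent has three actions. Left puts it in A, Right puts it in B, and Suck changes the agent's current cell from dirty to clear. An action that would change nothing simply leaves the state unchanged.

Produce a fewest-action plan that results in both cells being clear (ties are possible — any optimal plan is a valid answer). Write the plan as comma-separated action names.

Suck

1. Suck → loc=B A=clear B=clear
min 1: B is dirty, one Suck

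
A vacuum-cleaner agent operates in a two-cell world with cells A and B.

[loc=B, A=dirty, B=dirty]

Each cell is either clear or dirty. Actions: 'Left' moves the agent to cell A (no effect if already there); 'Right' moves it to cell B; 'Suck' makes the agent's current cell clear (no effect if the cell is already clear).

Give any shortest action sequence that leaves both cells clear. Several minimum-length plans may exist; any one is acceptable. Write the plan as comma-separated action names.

Suck, Left, Suck

1) do Suck; now <B|dirty|clear>
2) do Left; now <A|dirty|clear>
3) do Suck; now <A|clear|clear>
min 3: Suck B + move + Suck A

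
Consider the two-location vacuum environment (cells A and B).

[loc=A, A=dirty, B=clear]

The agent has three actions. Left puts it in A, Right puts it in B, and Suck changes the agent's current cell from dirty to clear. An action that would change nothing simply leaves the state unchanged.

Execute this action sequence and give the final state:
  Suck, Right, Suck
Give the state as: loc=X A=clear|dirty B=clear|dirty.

loc=B A=clear B=clear

t=1 Suck ⇒ loc=A A=clear B=clear
t=2 Right ⇒ loc=B A=clear B=clear
t=3 Suck ⇒ loc=B A=clear B=clear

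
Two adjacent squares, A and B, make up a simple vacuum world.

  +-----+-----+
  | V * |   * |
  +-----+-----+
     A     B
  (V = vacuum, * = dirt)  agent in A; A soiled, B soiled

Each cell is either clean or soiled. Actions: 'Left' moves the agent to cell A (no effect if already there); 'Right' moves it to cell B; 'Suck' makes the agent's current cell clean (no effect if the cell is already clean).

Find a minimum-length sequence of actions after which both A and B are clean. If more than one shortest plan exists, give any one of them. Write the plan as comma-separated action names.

Suck, Right, Suck

[1] after Suck: <A|clean|soiled>
[2] after Right: <B|clean|soiled>
[3] after Suck: <B|clean|clean>
min 3: Suck A + move + Suck B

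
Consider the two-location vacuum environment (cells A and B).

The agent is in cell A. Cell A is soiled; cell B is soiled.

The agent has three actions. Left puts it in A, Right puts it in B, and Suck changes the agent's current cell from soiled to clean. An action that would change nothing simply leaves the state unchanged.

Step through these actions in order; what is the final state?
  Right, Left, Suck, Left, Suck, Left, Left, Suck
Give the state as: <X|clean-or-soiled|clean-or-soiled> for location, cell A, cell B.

<A|clean|soiled>

Right (#1): <B|soiled|soiled>
Left (#2): <A|soiled|soiled>
Suck (#3): <A|clean|soiled>
Left (#4): <A|clean|soiled>
Suck (#5): <A|clean|soiled>
Left (#6): <A|clean|soiled>
Left (#7): <A|clean|soiled>
Suck (#8): <A|clean|soiled>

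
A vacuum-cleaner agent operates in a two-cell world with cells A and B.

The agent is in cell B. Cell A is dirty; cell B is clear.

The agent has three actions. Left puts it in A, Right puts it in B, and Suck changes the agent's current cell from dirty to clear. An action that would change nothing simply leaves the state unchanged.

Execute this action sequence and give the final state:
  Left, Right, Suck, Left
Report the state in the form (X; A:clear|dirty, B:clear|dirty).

step 1/4 (Left): (A; A:dirty, B:clear)
step 2/4 (Right): (B; A:dirty, B:clear)
step 3/4 (Suck): (B; A:dirty, B:clear)
step 4/4 (Left): (A; A:dirty, B:clear)

(A; A:dirty, B:clear)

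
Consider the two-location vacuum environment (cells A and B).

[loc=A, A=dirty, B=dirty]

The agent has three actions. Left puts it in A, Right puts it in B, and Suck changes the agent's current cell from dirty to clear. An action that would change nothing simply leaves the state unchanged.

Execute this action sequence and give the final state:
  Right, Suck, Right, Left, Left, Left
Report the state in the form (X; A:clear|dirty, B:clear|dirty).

(A; A:dirty, B:clear)

Right (#1): (B; A:dirty, B:dirty)
Suck (#2): (B; A:dirty, B:clear)
Right (#3): (B; A:dirty, B:clear)
Left (#4): (A; A:dirty, B:clear)
Left (#5): (A; A:dirty, B:clear)
Left (#6): (A; A:dirty, B:clear)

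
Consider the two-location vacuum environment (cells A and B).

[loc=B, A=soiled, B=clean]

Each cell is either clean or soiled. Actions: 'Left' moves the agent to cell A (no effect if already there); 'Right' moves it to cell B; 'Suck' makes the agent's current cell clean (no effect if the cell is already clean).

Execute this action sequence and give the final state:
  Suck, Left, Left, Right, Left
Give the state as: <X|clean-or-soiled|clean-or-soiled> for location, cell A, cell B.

<A|soiled|clean>

[1] after Suck: <B|soiled|clean>
[2] after Left: <A|soiled|clean>
[3] after Left: <A|soiled|clean>
[4] after Right: <B|soiled|clean>
[5] after Left: <A|soiled|clean>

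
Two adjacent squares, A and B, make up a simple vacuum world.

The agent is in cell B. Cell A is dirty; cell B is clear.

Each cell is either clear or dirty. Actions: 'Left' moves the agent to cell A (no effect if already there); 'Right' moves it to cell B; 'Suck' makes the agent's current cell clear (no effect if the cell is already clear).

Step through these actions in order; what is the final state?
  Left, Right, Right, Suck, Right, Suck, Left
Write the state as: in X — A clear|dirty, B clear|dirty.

in A — A dirty, B clear

1. Left → in A — A dirty, B clear
2. Right → in B — A dirty, B clear
3. Right → in B — A dirty, B clear
4. Suck → in B — A dirty, B clear
5. Right → in B — A dirty, B clear
6. Suck → in B — A dirty, B clear
7. Left → in A — A dirty, B clear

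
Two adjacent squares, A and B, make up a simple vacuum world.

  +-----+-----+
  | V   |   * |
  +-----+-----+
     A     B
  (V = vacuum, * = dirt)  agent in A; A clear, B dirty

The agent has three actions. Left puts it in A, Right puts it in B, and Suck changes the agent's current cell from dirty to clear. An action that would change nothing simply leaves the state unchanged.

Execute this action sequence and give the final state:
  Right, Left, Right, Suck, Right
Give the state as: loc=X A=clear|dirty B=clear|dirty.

loc=B A=clear B=clear

step 1/5 (Right): loc=B A=clear B=dirty
step 2/5 (Left): loc=A A=clear B=dirty
step 3/5 (Right): loc=B A=clear B=dirty
step 4/5 (Suck): loc=B A=clear B=clear
step 5/5 (Right): loc=B A=clear B=clear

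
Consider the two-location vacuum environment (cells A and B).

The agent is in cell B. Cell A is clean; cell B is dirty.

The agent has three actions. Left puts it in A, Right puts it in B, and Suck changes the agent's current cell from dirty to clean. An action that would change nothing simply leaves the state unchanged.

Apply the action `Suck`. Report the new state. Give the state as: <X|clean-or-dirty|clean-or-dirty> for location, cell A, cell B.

<B|clean|clean>

start: <B|clean|dirty>
step 1/1 (Suck): <B|clean|clean>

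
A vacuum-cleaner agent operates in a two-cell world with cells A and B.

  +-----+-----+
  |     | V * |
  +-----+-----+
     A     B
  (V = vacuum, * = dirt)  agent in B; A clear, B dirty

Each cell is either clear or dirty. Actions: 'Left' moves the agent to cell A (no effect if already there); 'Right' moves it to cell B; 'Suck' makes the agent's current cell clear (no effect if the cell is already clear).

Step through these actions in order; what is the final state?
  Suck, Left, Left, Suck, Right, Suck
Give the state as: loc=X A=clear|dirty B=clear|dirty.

step 1/6 (Suck): loc=B A=clear B=clear
step 2/6 (Left): loc=A A=clear B=clear
step 3/6 (Left): loc=A A=clear B=clear
step 4/6 (Suck): loc=A A=clear B=clear
step 5/6 (Right): loc=B A=clear B=clear
step 6/6 (Suck): loc=B A=clear B=clear

loc=B A=clear B=clear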